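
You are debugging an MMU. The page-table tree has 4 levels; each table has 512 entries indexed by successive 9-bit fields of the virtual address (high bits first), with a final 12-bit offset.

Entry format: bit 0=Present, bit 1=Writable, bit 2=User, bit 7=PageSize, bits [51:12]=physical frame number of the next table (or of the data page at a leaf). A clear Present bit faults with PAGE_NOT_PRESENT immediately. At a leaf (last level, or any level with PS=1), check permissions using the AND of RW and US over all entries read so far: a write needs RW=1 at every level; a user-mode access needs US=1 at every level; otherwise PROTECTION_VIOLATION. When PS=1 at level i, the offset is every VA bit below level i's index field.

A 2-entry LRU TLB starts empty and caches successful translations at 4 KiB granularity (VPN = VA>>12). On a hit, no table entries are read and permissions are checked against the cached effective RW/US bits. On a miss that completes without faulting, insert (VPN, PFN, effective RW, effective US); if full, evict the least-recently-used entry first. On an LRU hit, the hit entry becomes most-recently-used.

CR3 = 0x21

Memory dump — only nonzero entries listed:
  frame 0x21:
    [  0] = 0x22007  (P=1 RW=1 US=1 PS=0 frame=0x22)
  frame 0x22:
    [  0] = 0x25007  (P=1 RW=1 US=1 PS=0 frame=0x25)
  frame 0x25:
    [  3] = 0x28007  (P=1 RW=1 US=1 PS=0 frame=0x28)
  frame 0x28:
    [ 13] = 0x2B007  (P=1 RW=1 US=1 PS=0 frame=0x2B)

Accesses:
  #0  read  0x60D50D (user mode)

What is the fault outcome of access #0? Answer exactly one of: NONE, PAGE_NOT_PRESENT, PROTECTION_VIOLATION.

Trace:
#0 VA=0x60D50D (r,user):
  [0] read 0x21 idx=0: raw=0x22007 flags P=1 W=1 U=1 S=0
  [1] read 0x22 idx=0: raw=0x25007 flags P=1 W=1 U=1 S=0
  [2] read 0x25 idx=3: raw=0x28007 flags P=1 W=1 U=1 S=0
  [3] read 0x28 idx=13: raw=0x2B007 flags P=1 W=1 U=1 S=0
  → PA=0x2B50D  (4 entries read)

Access #0 fault: NONE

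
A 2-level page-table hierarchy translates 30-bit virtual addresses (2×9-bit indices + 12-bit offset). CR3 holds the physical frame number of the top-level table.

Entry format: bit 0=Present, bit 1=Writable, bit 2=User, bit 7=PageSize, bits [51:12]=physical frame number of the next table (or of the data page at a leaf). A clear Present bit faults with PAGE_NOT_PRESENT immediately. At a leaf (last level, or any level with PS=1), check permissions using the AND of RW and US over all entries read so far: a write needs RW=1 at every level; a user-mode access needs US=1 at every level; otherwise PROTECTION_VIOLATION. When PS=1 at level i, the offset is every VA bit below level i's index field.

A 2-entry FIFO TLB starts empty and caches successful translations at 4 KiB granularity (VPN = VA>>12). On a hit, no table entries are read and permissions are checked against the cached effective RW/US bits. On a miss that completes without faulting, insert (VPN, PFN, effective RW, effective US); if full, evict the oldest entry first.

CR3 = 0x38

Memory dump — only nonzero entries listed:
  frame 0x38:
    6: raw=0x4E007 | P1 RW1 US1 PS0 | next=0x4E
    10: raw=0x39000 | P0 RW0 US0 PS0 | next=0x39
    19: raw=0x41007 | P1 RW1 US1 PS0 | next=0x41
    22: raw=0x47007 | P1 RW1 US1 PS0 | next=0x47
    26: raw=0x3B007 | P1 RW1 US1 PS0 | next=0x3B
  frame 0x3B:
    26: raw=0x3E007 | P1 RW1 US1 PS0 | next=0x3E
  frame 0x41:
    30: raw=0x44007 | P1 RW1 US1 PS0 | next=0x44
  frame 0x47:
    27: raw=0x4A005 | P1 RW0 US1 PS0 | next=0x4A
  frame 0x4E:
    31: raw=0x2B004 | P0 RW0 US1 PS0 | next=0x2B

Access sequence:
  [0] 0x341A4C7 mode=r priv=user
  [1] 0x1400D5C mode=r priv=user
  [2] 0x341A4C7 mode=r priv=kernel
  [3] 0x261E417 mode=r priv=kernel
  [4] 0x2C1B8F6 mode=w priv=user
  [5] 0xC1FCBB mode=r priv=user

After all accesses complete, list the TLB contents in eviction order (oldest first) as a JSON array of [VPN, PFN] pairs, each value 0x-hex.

Walk each access:
#0 VA=0x341A4C7 (r,user):
  lvl0: tbl 0x38, slot 26 ⇒ 0x3B007 (P1/RW1/US1/PS0)
  lvl1: tbl 0x3B, slot 26 ⇒ 0x3E007 (P1/RW1/US1/PS0)
  → PA=0x3E4C7  (2 entries read)
#1 VA=0x1400D5C (r,user):
  lvl0: tbl 0x38, slot 10 ⇒ 0x39000 (P0/RW0/US0/PS0)
  ✗ PAGE_NOT_PRESENT  [1 reads]
#2 VA=0x341A4C7 (r,kernel):
  TLB hit vpn=0x341A → PA=0x3E4C7
#3 VA=0x261E417 (r,kernel):
  lvl0: tbl 0x38, slot 19 ⇒ 0x41007 (P1/RW1/US1/PS0)
  lvl1: tbl 0x41, slot 30 ⇒ 0x44007 (P1/RW1/US1/PS0)
  → PA=0x44417  (2 entries read)
#4 VA=0x2C1B8F6 (w,user):
  lvl0: tbl 0x38, slot 22 ⇒ 0x47007 (P1/RW1/US1/PS0)
  lvl1: tbl 0x47, slot 27 ⇒ 0x4A005 (P1/RW0/US1/PS0)
  ✗ PROTECTION_VIOLATION  [2 reads]
#5 VA=0xC1FCBB (r,user):
  lvl0: tbl 0x38, slot 6 ⇒ 0x4E007 (P1/RW1/US1/PS0)
  lvl1: tbl 0x4E, slot 31 ⇒ 0x2B004 (P0/RW0/US1/PS0)
  ✗ PAGE_NOT_PRESENT  [2 reads]

TLB: [["0x341A", "0x3E"], ["0x261E", "0x44"]]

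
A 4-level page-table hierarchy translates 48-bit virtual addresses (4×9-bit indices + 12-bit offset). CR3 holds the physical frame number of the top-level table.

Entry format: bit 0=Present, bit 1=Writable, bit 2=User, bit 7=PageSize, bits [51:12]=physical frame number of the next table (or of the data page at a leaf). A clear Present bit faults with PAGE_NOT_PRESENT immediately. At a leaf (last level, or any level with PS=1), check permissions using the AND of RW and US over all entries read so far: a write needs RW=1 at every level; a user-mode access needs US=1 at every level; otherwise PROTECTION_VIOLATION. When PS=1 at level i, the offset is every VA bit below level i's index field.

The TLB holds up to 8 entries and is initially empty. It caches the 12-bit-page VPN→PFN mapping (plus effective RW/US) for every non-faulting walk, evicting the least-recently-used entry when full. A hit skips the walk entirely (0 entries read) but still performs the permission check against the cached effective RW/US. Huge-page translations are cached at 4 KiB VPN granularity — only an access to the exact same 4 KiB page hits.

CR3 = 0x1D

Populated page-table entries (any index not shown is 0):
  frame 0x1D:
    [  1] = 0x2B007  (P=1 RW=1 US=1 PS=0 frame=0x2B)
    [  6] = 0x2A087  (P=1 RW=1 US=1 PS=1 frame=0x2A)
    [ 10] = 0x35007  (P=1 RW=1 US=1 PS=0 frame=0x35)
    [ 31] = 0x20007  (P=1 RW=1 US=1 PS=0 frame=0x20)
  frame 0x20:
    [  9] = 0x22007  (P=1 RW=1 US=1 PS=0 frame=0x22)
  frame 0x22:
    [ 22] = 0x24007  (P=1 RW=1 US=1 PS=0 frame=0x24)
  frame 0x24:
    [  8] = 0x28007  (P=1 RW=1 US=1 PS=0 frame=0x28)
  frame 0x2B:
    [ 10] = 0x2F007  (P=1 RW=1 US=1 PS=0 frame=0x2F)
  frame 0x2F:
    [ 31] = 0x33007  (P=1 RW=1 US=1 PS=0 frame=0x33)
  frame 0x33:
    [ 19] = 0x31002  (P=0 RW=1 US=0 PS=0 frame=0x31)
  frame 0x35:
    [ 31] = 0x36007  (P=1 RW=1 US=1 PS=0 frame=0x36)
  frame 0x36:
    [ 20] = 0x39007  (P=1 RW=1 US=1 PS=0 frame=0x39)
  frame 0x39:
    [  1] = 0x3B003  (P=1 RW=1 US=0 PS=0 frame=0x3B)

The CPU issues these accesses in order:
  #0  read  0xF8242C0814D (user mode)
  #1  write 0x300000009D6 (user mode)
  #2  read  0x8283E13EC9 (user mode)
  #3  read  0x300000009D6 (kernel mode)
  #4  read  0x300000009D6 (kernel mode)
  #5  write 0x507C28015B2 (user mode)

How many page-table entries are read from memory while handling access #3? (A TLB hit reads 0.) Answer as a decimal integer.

Walk each access:
#0 VA=0xF8242C0814D (r,user):
  [0] read 0x1D idx=31: raw=0x20007 flags P=1 W=1 U=1 S=0
  [1] read 0x20 idx=9: raw=0x22007 flags P=1 W=1 U=1 S=0
  [2] read 0x22 idx=22: raw=0x24007 flags P=1 W=1 U=1 S=0
  [3] read 0x24 idx=8: raw=0x28007 flags P=1 W=1 U=1 S=0
  ✓ 0x2814D  — 4 lookups
#1 VA=0x300000009D6 (w,user):
  [0] read 0x1D idx=6: raw=0x2A087 flags P=1 W=1 U=1 S=1
  ✓ 0x2A9D6 (huge @L0)  — 1 lookups
#2 VA=0x8283E13EC9 (r,user):
  [0] read 0x1D idx=1: raw=0x2B007 flags P=1 W=1 U=1 S=0
  [1] read 0x2B idx=10: raw=0x2F007 flags P=1 W=1 U=1 S=0
  [2] read 0x2F idx=31: raw=0x33007 flags P=1 W=1 U=1 S=0
  [3] read 0x33 idx=19: raw=0x31002 flags P=0 W=1 U=0 S=0
  → PAGE_NOT_PRESENT  (4 entries read)
#3 VA=0x300000009D6 (r,kernel):
  TLB hit vpn=0x30000000 → PA=0x2A9D6
#4 VA=0x300000009D6 (r,kernel):
  TLB hit vpn=0x30000000 → PA=0x2A9D6
#5 VA=0x507C28015B2 (w,user):
  [0] read 0x1D idx=10: raw=0x35007 flags P=1 W=1 U=1 S=0
  [1] read 0x35 idx=31: raw=0x36007 flags P=1 W=1 U=1 S=0
  [2] read 0x36 idx=20: raw=0x39007 flags P=1 W=1 U=1 S=0
  [3] read 0x39 idx=1: raw=0x3B003 flags P=1 W=1 U=0 S=0
  → PROTECTION_VIOLATION  (4 entries read)

Entries read for #3: 0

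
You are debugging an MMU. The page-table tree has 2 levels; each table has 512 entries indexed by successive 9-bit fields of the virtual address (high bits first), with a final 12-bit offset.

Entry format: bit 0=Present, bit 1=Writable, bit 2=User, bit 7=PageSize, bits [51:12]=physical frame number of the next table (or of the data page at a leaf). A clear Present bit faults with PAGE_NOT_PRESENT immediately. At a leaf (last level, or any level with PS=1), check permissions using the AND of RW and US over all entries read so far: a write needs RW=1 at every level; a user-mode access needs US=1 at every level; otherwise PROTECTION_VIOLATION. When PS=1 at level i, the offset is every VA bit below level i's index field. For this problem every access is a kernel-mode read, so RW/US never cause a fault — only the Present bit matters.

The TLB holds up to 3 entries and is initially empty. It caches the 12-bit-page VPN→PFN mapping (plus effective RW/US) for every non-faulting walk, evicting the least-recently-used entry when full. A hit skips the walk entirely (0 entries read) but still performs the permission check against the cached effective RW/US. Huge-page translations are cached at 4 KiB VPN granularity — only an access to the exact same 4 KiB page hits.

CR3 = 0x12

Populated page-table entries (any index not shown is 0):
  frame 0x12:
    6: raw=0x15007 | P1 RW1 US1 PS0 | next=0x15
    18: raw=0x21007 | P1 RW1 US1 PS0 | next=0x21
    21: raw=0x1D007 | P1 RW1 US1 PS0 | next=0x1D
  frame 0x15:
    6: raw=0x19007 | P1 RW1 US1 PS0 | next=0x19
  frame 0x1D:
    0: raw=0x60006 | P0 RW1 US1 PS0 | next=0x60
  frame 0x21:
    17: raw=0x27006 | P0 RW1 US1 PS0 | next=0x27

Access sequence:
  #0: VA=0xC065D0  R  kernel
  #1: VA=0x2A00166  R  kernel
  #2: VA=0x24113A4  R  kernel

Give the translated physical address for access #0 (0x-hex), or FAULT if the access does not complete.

Walk each access:
#0 VA=0xC065D0 (r,kernel):
  lvl0: tbl 0x12, slot 6 ⇒ 0x15007 (P1/RW1/US1/PS0)
  lvl1: tbl 0x15, slot 6 ⇒ 0x19007 (P1/RW1/US1/PS0)
  → PA=0x195D0  (2 entries read)
#1 VA=0x2A00166 (r,kernel):
  lvl0: tbl 0x12, slot 21 ⇒ 0x1D007 (P1/RW1/US1/PS0)
  lvl1: tbl 0x1D, slot 0 ⇒ 0x60006 (P0/RW1/US1/PS0)
  ✗ PAGE_NOT_PRESENT  [2 reads]
#2 VA=0x24113A4 (r,kernel):
  lvl0: tbl 0x12, slot 18 ⇒ 0x21007 (P1/RW1/US1/PS0)
  lvl1: tbl 0x21, slot 17 ⇒ 0x27006 (P0/RW1/US1/PS0)
  ✗ PAGE_NOT_PRESENT  [2 reads]

Access #0 PA: 0x195D0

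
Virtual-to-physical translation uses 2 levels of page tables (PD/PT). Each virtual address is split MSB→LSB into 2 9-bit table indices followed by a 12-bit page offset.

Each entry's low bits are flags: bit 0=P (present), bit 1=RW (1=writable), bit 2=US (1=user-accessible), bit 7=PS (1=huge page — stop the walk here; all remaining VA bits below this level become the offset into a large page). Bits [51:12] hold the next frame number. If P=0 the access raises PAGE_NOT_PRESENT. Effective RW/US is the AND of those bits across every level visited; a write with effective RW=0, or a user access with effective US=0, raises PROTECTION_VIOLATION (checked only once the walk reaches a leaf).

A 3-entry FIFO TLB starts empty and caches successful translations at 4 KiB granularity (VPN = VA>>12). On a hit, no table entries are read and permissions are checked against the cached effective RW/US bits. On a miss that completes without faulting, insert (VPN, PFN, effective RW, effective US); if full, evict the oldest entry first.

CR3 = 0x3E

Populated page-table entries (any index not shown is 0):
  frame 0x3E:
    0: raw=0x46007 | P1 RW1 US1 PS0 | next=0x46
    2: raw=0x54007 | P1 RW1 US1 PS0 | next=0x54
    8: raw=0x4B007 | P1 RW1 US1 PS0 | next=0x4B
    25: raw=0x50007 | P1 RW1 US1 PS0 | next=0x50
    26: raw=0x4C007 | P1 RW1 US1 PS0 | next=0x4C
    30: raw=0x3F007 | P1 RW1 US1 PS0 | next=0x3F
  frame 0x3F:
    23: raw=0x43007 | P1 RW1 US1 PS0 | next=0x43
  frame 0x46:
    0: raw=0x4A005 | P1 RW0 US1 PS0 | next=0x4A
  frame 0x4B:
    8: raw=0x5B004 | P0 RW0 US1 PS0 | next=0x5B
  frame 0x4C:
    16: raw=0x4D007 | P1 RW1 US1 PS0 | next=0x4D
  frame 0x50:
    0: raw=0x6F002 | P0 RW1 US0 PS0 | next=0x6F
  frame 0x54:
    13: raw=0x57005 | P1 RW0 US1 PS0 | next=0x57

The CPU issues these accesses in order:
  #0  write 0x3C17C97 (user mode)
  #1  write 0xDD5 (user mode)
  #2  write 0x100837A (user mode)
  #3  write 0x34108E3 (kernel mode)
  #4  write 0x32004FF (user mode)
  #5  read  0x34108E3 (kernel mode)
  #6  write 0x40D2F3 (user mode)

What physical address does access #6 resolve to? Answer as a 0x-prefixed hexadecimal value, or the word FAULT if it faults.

Per-access translation:
#0 VA=0x3C17C97 (w,user):
  L0 @0x3E[30] → 0x3F007  P=1,RW=1,US=1,PS=0
  L1 @0x3F[23] → 0x43007  P=1,RW=1,US=1,PS=0
  → PA=0x43C97  (2 entries read)
#1 VA=0xDD5 (w,user):
  L0 @0x3E[0] → 0x46007  P=1,RW=1,US=1,PS=0
  L1 @0x46[0] → 0x4A005  P=1,RW=0,US=1,PS=0
  ✗ PROTECTION_VIOLATION  [2 reads]
#2 VA=0x100837A (w,user):
  L0 @0x3E[8] → 0x4B007  P=1,RW=1,US=1,PS=0
  L1 @0x4B[8] → 0x5B004  P=0,RW=0,US=1,PS=0
  ✗ PAGE_NOT_PRESENT  [2 reads]
#3 VA=0x34108E3 (w,kernel):
  L0 @0x3E[26] → 0x4C007  P=1,RW=1,US=1,PS=0
  L1 @0x4C[16] → 0x4D007  P=1,RW=1,US=1,PS=0
  → PA=0x4D8E3  (2 entries read)
#4 VA=0x32004FF (w,user):
  L0 @0x3E[25] → 0x50007  P=1,RW=1,US=1,PS=0
  L1 @0x50[0] → 0x6F002  P=0,RW=1,US=0,PS=0
  ✗ PAGE_NOT_PRESENT  [2 reads]
#5 VA=0x34108E3 (r,kernel):
  TLB hit vpn=0x3410 → PA=0x4D8E3
#6 VA=0x40D2F3 (w,user):
  L0 @0x3E[2] → 0x54007  P=1,RW=1,US=1,PS=0
  L1 @0x54[13] → 0x57005  P=1,RW=0,US=1,PS=0
  ✗ PROTECTION_VIOLATION  [2 reads]

Access #6 PA: FAULT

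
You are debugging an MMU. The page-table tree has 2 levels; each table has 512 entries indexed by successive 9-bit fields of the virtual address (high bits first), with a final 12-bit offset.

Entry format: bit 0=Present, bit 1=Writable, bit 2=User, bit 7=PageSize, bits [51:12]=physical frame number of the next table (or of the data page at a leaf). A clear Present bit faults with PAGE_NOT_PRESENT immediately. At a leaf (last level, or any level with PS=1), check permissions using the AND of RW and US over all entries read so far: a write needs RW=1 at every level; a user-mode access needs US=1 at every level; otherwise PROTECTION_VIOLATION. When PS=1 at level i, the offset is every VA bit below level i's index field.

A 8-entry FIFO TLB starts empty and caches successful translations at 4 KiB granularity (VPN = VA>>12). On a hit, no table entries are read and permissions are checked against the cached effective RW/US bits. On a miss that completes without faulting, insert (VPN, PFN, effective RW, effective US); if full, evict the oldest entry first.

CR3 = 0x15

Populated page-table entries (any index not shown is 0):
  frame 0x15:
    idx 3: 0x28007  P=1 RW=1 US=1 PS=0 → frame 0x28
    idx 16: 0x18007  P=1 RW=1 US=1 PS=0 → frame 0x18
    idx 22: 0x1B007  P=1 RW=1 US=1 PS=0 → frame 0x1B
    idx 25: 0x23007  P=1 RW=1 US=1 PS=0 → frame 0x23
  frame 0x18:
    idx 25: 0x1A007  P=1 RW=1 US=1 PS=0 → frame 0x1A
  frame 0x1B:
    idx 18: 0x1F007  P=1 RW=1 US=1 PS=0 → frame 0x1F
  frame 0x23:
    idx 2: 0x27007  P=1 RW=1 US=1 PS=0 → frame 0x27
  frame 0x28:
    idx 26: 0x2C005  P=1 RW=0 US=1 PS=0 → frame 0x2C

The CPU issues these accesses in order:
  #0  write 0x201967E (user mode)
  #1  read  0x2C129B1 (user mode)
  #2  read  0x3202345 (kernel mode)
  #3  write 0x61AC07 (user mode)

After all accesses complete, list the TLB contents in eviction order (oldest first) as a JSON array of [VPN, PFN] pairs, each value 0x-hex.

Walk each access:
#0 VA=0x201967E (w,user):
  L0 @0x15[16] → 0x18007  P=1,RW=1,US=1,PS=0
  L1 @0x18[25] → 0x1A007  P=1,RW=1,US=1,PS=0
  → PA=0x1A67E  (2 entries read)
#1 VA=0x2C129B1 (r,user):
  L0 @0x15[22] → 0x1B007  P=1,RW=1,US=1,PS=0
  L1 @0x1B[18] → 0x1F007  P=1,RW=1,US=1,PS=0
  → PA=0x1F9B1  (2 entries read)
#2 VA=0x3202345 (r,kernel):
  L0 @0x15[25] → 0x23007  P=1,RW=1,US=1,PS=0
  L1 @0x23[2] → 0x27007  P=1,RW=1,US=1,PS=0
  → PA=0x27345  (2 entries read)
#3 VA=0x61AC07 (w,user):
  L0 @0x15[3] → 0x28007  P=1,RW=1,US=1,PS=0
  L1 @0x28[26] → 0x2C005  P=1,RW=0,US=1,PS=0
  → PROTECTION_VIOLATION  (2 entries read)

TLB: [["0x2019", "0x1A"], ["0x2C12", "0x1F"], ["0x3202", "0x27"]]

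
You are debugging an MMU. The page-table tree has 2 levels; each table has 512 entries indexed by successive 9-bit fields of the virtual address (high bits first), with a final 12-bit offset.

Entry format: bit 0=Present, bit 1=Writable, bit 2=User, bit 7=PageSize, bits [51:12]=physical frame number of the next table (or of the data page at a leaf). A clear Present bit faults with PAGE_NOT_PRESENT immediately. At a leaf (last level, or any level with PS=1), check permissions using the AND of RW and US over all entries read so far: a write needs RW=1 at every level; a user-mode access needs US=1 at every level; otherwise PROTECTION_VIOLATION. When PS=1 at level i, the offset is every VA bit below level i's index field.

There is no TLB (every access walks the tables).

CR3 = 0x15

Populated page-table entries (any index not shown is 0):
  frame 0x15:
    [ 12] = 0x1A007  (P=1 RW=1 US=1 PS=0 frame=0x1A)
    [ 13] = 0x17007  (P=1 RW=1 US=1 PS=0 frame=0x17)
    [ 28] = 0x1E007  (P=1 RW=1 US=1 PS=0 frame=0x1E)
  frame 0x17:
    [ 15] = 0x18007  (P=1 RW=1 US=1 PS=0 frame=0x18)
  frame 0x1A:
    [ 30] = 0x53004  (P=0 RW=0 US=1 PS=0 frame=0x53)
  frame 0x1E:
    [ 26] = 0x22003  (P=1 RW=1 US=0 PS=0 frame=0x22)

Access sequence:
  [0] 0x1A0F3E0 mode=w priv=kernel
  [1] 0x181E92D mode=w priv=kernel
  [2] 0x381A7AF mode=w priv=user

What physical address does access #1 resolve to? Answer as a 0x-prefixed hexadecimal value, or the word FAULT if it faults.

Trace:
#0 VA=0x1A0F3E0 (w,kernel):
  [0] read 0x15 idx=13: raw=0x17007 flags P=1 W=1 U=1 S=0
  [1] read 0x17 idx=15: raw=0x18007 flags P=1 W=1 U=1 S=0
  ✓ 0x183E0  — 2 lookups
#1 VA=0x181E92D (w,kernel):
  [0] read 0x15 idx=12: raw=0x1A007 flags P=1 W=1 U=1 S=0
  [1] read 0x1A idx=30: raw=0x53004 flags P=0 W=0 U=1 S=0
  → PAGE_NOT_PRESENT  (2 entries read)
#2 VA=0x381A7AF (w,user):
  [0] read 0x15 idx=28: raw=0x1E007 flags P=1 W=1 U=1 S=0
  [1] read 0x1E idx=26: raw=0x22003 flags P=1 W=1 U=0 S=0
  → PROTECTION_VIOLATION  (2 entries read)

Access #1 PA: FAULT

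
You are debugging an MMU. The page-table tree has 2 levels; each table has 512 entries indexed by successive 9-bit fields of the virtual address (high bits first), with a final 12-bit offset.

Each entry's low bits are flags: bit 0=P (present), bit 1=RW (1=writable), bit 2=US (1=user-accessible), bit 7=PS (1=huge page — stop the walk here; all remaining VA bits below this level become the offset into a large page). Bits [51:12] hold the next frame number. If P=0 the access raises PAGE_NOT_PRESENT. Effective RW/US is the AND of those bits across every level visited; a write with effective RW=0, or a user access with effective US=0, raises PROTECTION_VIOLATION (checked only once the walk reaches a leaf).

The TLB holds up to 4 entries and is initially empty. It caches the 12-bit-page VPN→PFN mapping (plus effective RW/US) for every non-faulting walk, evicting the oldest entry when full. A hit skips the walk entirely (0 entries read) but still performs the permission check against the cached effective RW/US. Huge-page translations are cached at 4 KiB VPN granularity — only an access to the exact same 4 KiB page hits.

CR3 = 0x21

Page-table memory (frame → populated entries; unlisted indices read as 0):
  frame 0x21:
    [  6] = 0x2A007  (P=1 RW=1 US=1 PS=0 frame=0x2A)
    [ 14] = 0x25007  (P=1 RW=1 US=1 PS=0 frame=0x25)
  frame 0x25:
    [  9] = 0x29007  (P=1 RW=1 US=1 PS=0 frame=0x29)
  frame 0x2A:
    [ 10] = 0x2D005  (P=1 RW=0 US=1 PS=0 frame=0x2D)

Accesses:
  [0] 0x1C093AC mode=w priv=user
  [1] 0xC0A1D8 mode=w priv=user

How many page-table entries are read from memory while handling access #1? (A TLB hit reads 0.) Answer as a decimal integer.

Per-access translation:
#0 VA=0x1C093AC (w,user):
  L0 @0x21[14] → 0x25007  P=1,RW=1,US=1,PS=0
  L1 @0x25[9] → 0x29007  P=1,RW=1,US=1,PS=0
  → PA=0x293AC  (2 entries read)
#1 VA=0xC0A1D8 (w,user):
  L0 @0x21[6] → 0x2A007  P=1,RW=1,US=1,PS=0
  L1 @0x2A[10] → 0x2D005  P=1,RW=0,US=1,PS=0
  ⇒ fault: PROTECTION_VIOLATION  — 2 lookups

Entries read for #1: 2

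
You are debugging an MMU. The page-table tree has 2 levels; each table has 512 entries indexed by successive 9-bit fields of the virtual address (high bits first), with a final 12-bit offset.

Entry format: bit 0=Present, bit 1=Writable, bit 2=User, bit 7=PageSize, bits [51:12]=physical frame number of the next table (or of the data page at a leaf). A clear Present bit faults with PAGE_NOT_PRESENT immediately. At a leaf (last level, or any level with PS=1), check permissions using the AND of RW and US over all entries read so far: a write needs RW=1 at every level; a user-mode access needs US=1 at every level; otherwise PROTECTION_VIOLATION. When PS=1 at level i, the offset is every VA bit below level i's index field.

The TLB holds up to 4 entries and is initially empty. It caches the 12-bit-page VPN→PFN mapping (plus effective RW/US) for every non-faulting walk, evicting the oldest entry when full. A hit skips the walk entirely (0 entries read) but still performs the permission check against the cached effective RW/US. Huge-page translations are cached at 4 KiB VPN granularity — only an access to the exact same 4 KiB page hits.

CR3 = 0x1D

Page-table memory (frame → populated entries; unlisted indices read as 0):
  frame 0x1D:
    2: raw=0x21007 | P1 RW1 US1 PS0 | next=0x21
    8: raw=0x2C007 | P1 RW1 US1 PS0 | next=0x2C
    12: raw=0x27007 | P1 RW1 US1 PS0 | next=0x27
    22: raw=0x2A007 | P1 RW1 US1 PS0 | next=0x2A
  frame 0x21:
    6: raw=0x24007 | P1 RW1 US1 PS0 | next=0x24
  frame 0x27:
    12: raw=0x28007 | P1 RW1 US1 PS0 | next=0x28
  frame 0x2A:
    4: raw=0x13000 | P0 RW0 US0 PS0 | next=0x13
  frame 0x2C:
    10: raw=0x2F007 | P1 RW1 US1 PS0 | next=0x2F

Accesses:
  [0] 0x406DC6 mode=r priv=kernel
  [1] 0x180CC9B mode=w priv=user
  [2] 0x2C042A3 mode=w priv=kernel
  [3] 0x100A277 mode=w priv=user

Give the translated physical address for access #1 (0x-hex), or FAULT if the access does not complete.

Walk each access:
#0 VA=0x406DC6 (r,kernel):
  lvl0: tbl 0x1D, slot 2 ⇒ 0x21007 (P1/RW1/US1/PS0)
  lvl1: tbl 0x21, slot 6 ⇒ 0x24007 (P1/RW1/US1/PS0)
  ✓ 0x24DC6  — 2 lookups
#1 VA=0x180CC9B (w,user):
  lvl0: tbl 0x1D, slot 12 ⇒ 0x27007 (P1/RW1/US1/PS0)
  lvl1: tbl 0x27, slot 12 ⇒ 0x28007 (P1/RW1/US1/PS0)
  ✓ 0x28C9B  — 2 lookups
#2 VA=0x2C042A3 (w,kernel):
  lvl0: tbl 0x1D, slot 22 ⇒ 0x2A007 (P1/RW1/US1/PS0)
  lvl1: tbl 0x2A, slot 4 ⇒ 0x13000 (P0/RW0/US0/PS0)
  → PAGE_NOT_PRESENT  (2 entries read)
#3 VA=0x100A277 (w,user):
  lvl0: tbl 0x1D, slot 8 ⇒ 0x2C007 (P1/RW1/US1/PS0)
  lvl1: tbl 0x2C, slot 10 ⇒ 0x2F007 (P1/RW1/US1/PS0)
  ✓ 0x2F277  — 2 lookups

Access #1 PA: 0x28C9B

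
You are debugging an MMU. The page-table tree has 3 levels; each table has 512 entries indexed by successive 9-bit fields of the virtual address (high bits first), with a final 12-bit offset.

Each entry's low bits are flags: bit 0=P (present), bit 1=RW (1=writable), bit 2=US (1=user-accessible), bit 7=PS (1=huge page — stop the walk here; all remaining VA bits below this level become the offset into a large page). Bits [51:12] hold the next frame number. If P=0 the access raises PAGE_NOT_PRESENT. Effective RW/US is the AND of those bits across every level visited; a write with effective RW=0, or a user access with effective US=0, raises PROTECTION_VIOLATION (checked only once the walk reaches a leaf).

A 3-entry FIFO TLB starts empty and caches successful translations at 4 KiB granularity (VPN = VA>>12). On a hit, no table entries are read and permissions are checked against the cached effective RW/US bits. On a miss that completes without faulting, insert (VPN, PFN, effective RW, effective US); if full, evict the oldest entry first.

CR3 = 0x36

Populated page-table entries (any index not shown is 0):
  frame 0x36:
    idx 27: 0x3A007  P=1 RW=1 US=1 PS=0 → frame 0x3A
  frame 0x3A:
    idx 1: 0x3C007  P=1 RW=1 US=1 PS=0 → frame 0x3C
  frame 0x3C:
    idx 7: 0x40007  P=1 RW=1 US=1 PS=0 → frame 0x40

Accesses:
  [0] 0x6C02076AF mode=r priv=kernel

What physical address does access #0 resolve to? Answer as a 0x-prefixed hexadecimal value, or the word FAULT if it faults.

Walk each access:
#0 VA=0x6C02076AF (r,kernel):
  [0] read 0x36 idx=27: raw=0x3A007 flags P=1 W=1 U=1 S=0
  [1] read 0x3A idx=1: raw=0x3C007 flags P=1 W=1 U=1 S=0
  [2] read 0x3C idx=7: raw=0x40007 flags P=1 W=1 U=1 S=0
  ✓ 0x406AF  — 3 lookups

Access #0 PA: 0x406AF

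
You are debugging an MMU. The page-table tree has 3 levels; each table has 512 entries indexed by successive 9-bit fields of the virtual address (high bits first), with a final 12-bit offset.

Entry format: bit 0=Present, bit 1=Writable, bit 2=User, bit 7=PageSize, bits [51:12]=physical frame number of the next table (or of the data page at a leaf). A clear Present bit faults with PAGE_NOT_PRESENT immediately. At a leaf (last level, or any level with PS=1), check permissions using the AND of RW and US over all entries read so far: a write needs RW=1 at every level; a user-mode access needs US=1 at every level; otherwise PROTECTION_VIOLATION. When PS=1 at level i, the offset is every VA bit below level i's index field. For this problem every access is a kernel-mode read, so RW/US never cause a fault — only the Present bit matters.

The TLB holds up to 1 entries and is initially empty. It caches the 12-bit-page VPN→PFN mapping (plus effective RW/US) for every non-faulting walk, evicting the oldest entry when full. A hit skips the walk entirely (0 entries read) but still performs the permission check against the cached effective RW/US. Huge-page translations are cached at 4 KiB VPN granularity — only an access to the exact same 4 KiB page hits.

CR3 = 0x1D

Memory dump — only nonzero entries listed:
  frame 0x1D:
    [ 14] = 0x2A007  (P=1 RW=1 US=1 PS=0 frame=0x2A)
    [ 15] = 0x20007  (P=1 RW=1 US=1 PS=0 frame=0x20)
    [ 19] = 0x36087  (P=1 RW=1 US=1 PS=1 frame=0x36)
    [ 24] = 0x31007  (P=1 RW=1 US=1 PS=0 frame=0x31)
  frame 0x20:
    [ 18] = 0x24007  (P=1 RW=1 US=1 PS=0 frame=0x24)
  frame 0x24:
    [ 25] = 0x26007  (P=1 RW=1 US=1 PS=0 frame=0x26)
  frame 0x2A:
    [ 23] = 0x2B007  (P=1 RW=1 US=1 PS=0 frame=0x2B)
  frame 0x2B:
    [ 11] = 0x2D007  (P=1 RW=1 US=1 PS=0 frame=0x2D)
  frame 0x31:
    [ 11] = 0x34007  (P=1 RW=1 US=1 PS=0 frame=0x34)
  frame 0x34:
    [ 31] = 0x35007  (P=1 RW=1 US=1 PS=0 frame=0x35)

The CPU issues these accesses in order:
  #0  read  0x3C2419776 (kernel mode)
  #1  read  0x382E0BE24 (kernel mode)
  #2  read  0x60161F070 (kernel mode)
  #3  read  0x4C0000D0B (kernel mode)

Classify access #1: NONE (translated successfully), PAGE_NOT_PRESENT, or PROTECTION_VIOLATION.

Trace:
#0 VA=0x3C2419776 (r,kernel):
  L0: frame=0x1D idx=15 entry=0x20007 [P=1 RW=1 US=1 PS=0]
  L1: frame=0x20 idx=18 entry=0x24007 [P=1 RW=1 US=1 PS=0]
  L2: frame=0x24 idx=25 entry=0x26007 [P=1 RW=1 US=1 PS=0]
  ⇒ phys 0x26776  [3 reads]
#1 VA=0x382E0BE24 (r,kernel):
  L0: frame=0x1D idx=14 entry=0x2A007 [P=1 RW=1 US=1 PS=0]
  L1: frame=0x2A idx=23 entry=0x2B007 [P=1 RW=1 US=1 PS=0]
  L2: frame=0x2B idx=11 entry=0x2D007 [P=1 RW=1 US=1 PS=0]
  ⇒ phys 0x2DE24  [3 reads]
#2 VA=0x60161F070 (r,kernel):
  L0: frame=0x1D idx=24 entry=0x31007 [P=1 RW=1 US=1 PS=0]
  L1: frame=0x31 idx=11 entry=0x34007 [P=1 RW=1 US=1 PS=0]
  L2: frame=0x34 idx=31 entry=0x35007 [P=1 RW=1 US=1 PS=0]
  ⇒ phys 0x35070  [3 reads]
#3 VA=0x4C0000D0B (r,kernel):
  L0: frame=0x1D idx=19 entry=0x36087 [P=1 RW=1 US=1 PS=1]
  ⇒ phys 0x36D0B (huge @L0)  [1 reads]

Access #1 fault: NONE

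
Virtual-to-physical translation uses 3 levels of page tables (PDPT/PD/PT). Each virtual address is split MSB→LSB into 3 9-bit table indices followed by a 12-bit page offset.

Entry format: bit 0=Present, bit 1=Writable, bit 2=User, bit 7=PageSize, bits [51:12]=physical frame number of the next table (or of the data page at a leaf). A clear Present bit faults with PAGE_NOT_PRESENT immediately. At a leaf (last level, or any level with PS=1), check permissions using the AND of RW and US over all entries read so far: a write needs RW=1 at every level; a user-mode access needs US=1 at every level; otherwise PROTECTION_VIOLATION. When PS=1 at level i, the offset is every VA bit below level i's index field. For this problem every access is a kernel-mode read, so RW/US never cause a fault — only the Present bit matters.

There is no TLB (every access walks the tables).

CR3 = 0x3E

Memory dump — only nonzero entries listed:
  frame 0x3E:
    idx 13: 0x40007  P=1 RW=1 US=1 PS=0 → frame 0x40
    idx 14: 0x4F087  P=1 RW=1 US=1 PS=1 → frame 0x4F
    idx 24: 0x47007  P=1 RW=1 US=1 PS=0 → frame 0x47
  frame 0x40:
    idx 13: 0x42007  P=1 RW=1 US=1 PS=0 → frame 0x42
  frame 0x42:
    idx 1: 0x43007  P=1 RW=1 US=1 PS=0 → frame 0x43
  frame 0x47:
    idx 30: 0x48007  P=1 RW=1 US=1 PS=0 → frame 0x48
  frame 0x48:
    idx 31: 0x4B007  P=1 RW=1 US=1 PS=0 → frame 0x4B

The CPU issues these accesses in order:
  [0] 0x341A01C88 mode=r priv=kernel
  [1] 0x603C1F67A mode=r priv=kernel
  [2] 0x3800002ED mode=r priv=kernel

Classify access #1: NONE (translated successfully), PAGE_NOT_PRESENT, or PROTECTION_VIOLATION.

Trace:
#0 VA=0x341A01C88 (r,kernel):
  L0: frame=0x3E idx=13 entry=0x40007 [P=1 RW=1 US=1 PS=0]
  L1: frame=0x40 idx=13 entry=0x42007 [P=1 RW=1 US=1 PS=0]
  L2: frame=0x42 idx=1 entry=0x43007 [P=1 RW=1 US=1 PS=0]
  ⇒ phys 0x43C88  [3 reads]
#1 VA=0x603C1F67A (r,kernel):
  L0: frame=0x3E idx=24 entry=0x47007 [P=1 RW=1 US=1 PS=0]
  L1: frame=0x47 idx=30 entry=0x48007 [P=1 RW=1 US=1 PS=0]
  L2: frame=0x48 idx=31 entry=0x4B007 [P=1 RW=1 US=1 PS=0]
  ⇒ phys 0x4B67A  [3 reads]
#2 VA=0x3800002ED (r,kernel):
  L0: frame=0x3E idx=14 entry=0x4F087 [P=1 RW=1 US=1 PS=1]
  ⇒ phys 0x4F2ED (huge @L0)  [1 reads]

Access #1 fault: NONE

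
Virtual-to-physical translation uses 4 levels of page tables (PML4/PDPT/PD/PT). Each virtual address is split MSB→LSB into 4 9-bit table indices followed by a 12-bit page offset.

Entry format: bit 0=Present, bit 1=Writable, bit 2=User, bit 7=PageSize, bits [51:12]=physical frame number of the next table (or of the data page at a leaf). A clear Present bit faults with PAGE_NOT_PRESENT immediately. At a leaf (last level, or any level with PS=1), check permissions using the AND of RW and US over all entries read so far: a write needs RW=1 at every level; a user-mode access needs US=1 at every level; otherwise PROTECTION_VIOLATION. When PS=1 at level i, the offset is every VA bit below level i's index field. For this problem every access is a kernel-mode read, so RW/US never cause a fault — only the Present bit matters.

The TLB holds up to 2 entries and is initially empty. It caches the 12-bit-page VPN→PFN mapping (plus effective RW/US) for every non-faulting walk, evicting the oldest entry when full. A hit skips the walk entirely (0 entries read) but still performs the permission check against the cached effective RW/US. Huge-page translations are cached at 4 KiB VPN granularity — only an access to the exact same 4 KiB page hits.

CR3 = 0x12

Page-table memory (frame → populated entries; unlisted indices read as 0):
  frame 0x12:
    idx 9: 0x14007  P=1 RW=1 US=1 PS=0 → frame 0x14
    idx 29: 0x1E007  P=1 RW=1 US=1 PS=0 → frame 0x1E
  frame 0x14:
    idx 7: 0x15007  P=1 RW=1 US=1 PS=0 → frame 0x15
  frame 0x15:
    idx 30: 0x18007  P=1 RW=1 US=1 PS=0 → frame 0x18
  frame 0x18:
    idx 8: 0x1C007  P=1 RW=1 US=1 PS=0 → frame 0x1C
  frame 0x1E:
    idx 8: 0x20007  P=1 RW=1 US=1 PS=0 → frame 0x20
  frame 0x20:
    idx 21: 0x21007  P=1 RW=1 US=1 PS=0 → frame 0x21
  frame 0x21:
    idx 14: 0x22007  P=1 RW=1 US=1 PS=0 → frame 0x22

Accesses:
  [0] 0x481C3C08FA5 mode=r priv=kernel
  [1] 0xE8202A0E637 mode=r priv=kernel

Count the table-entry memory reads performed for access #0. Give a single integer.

Walk each access:
#0 VA=0x481C3C08FA5 (r,kernel):
  [0] read 0x12 idx=9: raw=0x14007 flags P=1 W=1 U=1 S=0
  [1] read 0x14 idx=7: raw=0x15007 flags P=1 W=1 U=1 S=0
  [2] read 0x15 idx=30: raw=0x18007 flags P=1 W=1 U=1 S=0
  [3] read 0x18 idx=8: raw=0x1C007 flags P=1 W=1 U=1 S=0
  → PA=0x1CFA5  (4 entries read)
#1 VA=0xE8202A0E637 (r,kernel):
  [0] read 0x12 idx=29: raw=0x1E007 flags P=1 W=1 U=1 S=0
  [1] read 0x1E idx=8: raw=0x20007 flags P=1 W=1 U=1 S=0
  [2] read 0x20 idx=21: raw=0x21007 flags P=1 W=1 U=1 S=0
  [3] read 0x21 idx=14: raw=0x22007 flags P=1 W=1 U=1 S=0
  → PA=0x22637  (4 entries read)

Entries read for #0: 4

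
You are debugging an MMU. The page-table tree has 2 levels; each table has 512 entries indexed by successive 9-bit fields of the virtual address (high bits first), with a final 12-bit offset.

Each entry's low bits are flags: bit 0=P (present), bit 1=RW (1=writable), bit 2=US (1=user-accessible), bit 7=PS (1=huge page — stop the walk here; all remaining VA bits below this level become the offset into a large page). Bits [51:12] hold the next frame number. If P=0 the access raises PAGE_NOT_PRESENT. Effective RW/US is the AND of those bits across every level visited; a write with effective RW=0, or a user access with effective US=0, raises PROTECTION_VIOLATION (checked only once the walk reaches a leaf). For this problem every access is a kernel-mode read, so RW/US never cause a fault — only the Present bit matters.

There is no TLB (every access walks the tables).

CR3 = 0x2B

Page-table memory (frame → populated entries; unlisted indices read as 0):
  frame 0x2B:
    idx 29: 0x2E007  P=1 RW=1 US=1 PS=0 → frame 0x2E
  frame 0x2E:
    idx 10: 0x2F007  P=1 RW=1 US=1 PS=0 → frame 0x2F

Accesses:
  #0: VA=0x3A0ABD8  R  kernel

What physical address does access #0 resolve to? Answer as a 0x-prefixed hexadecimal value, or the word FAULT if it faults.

Walk each access:
#0 VA=0x3A0ABD8 (r,kernel):
  [0] read 0x2B idx=29: raw=0x2E007 flags P=1 W=1 U=1 S=0
  [1] read 0x2E idx=10: raw=0x2F007 flags P=1 W=1 U=1 S=0
  → PA=0x2FBD8  (2 entries read)

Access #0 PA: 0x2FBD8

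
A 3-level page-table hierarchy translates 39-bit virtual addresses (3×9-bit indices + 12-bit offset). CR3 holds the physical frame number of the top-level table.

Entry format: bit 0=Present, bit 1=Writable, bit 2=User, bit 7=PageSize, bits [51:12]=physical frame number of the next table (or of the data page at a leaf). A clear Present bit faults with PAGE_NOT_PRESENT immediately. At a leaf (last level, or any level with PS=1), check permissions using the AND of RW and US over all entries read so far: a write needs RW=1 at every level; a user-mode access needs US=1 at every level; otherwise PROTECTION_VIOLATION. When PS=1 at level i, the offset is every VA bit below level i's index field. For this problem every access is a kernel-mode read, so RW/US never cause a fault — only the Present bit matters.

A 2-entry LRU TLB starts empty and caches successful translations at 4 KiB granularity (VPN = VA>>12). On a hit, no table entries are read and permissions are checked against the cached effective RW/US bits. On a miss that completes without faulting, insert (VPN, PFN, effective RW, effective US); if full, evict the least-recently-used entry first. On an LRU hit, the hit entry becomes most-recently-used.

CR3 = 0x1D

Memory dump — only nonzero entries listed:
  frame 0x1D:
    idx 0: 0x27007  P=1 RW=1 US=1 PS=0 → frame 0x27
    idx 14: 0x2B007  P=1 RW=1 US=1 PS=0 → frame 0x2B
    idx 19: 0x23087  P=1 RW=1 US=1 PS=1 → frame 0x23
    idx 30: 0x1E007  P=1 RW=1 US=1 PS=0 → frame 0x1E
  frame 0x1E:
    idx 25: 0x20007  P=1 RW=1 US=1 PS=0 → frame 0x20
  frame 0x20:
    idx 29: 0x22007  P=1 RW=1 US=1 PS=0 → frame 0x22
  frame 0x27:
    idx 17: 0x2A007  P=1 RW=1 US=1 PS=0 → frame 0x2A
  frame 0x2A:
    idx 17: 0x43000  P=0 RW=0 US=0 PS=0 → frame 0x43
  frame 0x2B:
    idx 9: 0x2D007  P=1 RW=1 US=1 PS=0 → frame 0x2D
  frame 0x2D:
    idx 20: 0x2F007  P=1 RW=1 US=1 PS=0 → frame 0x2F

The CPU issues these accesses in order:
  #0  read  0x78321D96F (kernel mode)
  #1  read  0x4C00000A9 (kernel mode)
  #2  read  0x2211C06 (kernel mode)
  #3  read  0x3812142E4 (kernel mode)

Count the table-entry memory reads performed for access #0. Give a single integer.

Per-access translation:
#0 VA=0x78321D96F (r,kernel):
  [0] read 0x1D idx=30: raw=0x1E007 flags P=1 W=1 U=1 S=0
  [1] read 0x1E idx=25: raw=0x20007 flags P=1 W=1 U=1 S=0
  [2] read 0x20 idx=29: raw=0x22007 flags P=1 W=1 U=1 S=0
  ⇒ phys 0x2296F  [3 reads]
#1 VA=0x4C00000A9 (r,kernel):
  [0] read 0x1D idx=19: raw=0x23087 flags P=1 W=1 U=1 S=1
  ⇒ phys 0x230A9 (huge @L0)  [1 reads]
#2 VA=0x2211C06 (r,kernel):
  [0] read 0x1D idx=0: raw=0x27007 flags P=1 W=1 U=1 S=0
  [1] read 0x27 idx=17: raw=0x2A007 flags P=1 W=1 U=1 S=0
  [2] read 0x2A idx=17: raw=0x43000 flags P=0 W=0 U=0 S=0
  ✗ PAGE_NOT_PRESENT  [3 reads]
#3 VA=0x3812142E4 (r,kernel):
  [0] read 0x1D idx=14: raw=0x2B007 flags P=1 W=1 U=1 S=0
  [1] read 0x2B idx=9: raw=0x2D007 flags P=1 W=1 U=1 S=0
  [2] read 0x2D idx=20: raw=0x2F007 flags P=1 W=1 U=1 S=0
  ⇒ phys 0x2F2E4  [3 reads]

Entries read for #0: 3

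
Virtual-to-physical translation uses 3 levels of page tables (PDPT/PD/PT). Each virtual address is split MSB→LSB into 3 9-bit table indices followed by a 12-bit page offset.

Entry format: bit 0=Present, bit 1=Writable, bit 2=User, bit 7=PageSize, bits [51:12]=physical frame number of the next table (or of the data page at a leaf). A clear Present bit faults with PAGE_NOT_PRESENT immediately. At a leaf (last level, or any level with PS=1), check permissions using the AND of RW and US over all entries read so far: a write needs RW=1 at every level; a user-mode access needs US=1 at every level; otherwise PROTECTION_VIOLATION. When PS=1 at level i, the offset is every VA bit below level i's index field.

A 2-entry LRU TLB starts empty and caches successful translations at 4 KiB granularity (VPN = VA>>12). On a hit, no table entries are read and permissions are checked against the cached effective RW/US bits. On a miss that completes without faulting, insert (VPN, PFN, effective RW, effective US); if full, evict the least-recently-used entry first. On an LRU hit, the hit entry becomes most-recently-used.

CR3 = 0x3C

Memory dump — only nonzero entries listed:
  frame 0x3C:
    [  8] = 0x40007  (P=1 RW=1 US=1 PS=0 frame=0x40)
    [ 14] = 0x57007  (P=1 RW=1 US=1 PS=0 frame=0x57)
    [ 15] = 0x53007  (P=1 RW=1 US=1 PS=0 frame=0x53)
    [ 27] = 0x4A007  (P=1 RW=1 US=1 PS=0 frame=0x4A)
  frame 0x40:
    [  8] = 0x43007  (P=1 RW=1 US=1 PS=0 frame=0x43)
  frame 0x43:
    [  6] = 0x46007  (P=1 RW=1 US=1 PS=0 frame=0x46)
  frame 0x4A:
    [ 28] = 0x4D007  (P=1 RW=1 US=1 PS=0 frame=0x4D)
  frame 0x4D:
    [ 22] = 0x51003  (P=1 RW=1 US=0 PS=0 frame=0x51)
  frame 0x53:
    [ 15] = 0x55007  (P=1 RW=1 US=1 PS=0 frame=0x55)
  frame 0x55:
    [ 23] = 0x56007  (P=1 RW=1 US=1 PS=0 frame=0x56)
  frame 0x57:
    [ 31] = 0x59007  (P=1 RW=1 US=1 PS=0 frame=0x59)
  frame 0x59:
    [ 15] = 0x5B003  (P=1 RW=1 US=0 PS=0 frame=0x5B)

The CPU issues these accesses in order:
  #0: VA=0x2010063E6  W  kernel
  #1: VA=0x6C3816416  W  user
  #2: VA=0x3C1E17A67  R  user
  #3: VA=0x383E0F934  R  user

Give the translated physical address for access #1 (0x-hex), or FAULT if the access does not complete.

Per-access translation:
#0 VA=0x2010063E6 (w,kernel):
  lvl0: tbl 0x3C, slot 8 ⇒ 0x40007 (P1/RW1/US1/PS0)
  lvl1: tbl 0x40, slot 8 ⇒ 0x43007 (P1/RW1/US1/PS0)
  lvl2: tbl 0x43, slot 6 ⇒ 0x46007 (P1/RW1/US1/PS0)
  ⇒ phys 0x463E6  [3 reads]
#1 VA=0x6C3816416 (w,user):
  lvl0: tbl 0x3C, slot 27 ⇒ 0x4A007 (P1/RW1/US1/PS0)
  lvl1: tbl 0x4A, slot 28 ⇒ 0x4D007 (P1/RW1/US1/PS0)
  lvl2: tbl 0x4D, slot 22 ⇒ 0x51003 (P1/RW1/US0/PS0)
  → PROTECTION_VIOLATION  (3 entries read)
#2 VA=0x3C1E17A67 (r,user):
  lvl0: tbl 0x3C, slot 15 ⇒ 0x53007 (P1/RW1/US1/PS0)
  lvl1: tbl 0x53, slot 15 ⇒ 0x55007 (P1/RW1/US1/PS0)
  lvl2: tbl 0x55, slot 23 ⇒ 0x56007 (P1/RW1/US1/PS0)
  ⇒ phys 0x56A67  [3 reads]
#3 VA=0x383E0F934 (r,user):
  lvl0: tbl 0x3C, slot 14 ⇒ 0x57007 (P1/RW1/US1/PS0)
  lvl1: tbl 0x57, slot 31 ⇒ 0x59007 (P1/RW1/US1/PS0)
  lvl2: tbl 0x59, slot 15 ⇒ 0x5B003 (P1/RW1/US0/PS0)
  → PROTECTION_VIOLATION  (3 entries read)

Access #1 PA: FAULT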